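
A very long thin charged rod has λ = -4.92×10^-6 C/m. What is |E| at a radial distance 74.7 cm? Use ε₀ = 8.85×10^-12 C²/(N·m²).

Choose a coaxial cylinder of radius r = 74.7 cm (arbitrary length L) as the Gaussian surface.
Q_enc = λL, so λ_enc = -4.92×10^-6 C/m.
Since E is radial and uniform over the curved surface, Φ = E·2πrL = Q_enc/ε₀ = λ_enc L/ε₀.
E = |λ_enc|/(2πε₀r) = (4.92×10^-6)/(2π·8.85×10^-12·0.747) = 1.18×10^5 N/C.

|E| ≈ 1.18×10^5 N/C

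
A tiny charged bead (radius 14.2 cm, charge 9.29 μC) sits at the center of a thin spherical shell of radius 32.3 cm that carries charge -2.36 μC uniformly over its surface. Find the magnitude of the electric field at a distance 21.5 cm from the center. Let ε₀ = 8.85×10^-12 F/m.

By spherical symmetry E is radial; choose a Gaussian sphere of radius r = 21.5 cm (between the bodies, 14.2 cm < r < 32.3 cm).
The shell at 32.3 cm lies outside the Gaussian surface, so Q_enc = 9.29 μC = 9.29e-6 C.
Applying ∮E·dA = Q_enc/ε₀ with Φ = E(4πr²):
E = |Q_enc|/(4πε₀r²) = (9.29×10^-6)/(4π·8.85×10^-12·(0.215)²) = 1.81×10^6 N/C.

1.81e6 N/C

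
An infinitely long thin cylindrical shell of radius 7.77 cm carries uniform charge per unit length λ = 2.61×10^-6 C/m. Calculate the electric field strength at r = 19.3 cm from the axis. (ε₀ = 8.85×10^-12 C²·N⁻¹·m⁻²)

E ≈ 2.43×10^5 V/m

Choose a coaxial cylinder of radius r = 19.3 cm (arbitrary length L) as the Gaussian surface (r > 7.77 cm).
The full line charge is enclosed: λ_enc = 2.61×10^-6 C/m.
By Gauss's law (flux through the curved wall only), E·2πrL = λ_enc L/ε₀.
E = |λ_enc|/(2πε₀r) = (2.61×10^-6)/(2π·8.85×10^-12·0.193) = 2.43×10^5 N/C.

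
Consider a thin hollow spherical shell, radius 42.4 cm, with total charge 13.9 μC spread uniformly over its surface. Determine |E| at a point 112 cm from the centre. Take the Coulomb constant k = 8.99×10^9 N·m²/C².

By spherical symmetry E is radial; choose a Gaussian sphere of radius r = 112 cm (r > 42.4 cm).
The entire shell is enclosed: Q_enc = 1.39e-5 C.
Gauss's law: E·4πr² = Q_enc/ε₀.
E = k|Q_enc|/r² = (8.99×10^9)(1.39×10^-5)/(1.12)² = 9.96×10^4 N/C.

E = 9.96e4 N/C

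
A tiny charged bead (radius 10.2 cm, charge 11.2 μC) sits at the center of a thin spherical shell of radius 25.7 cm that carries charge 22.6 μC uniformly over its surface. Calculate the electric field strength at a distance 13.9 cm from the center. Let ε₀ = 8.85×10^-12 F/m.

|E| = 5.21×10^6 N/C

Use a concentric Gaussian sphere at r = 13.9 cm (between the bodies, 10.2 cm < r < 25.7 cm).
Only the inner charge is enclosed; the outer shell contributes nothing inside itself. Q_enc = 11.2 μC = 1.12×10^-5 C.
Applying ∮E·dA = Q_enc/ε₀ with Φ = E(4πr²):
E = |Q_enc|/(4πε₀r²) = (1.12×10^-5)/(4π·8.85×10^-12·(0.139)²) = 5.21e6 N/C.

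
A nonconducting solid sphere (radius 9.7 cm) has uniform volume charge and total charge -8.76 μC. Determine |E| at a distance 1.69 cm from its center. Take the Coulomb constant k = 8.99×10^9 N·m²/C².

E ≈ 1.46e6 N/C

Take a concentric spherical Gaussian surface of radius r = 1.69 cm (r < R).
Only the charge within r is enclosed: Q_enc = Q·(r/R)³ = (-8.76 μC)·(1.69 cm/9.7 cm)³ = -4.633×10^-8 C.
Applying ∮E·dA = Q_enc/ε₀ with Φ = E(4πr²):
E = k|Q_enc|/r² = (8.99×10^9)(4.633×10^-8)/(0.0169)² = 1.46×10^6 N/C.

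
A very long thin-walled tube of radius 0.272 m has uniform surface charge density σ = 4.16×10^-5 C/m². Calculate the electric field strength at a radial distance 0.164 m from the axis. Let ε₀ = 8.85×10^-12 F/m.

E = 0 (no enclosed charge)

Coaxial Gaussian cylinder, radius r = 0.164 m, length L (r < 0.272 m, inside the shell).
No charge is enclosed, so Gauss's law gives E·2πrL = 0 ⇒ E = 0.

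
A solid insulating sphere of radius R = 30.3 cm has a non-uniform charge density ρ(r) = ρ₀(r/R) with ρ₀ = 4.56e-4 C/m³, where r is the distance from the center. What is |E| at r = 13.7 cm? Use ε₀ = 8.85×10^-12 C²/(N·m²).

Symmetry ⇒ E = E(r) r̂. Gaussian sphere of radius r = 13.7 cm (r < R).
Q_enc = ∫₀^r ρ(r')·4πr'² dr' = (4πρ₀/R) ∫₀^r r'^3 dr' = 4πρ₀ r^4/(4·R) = 1.666e-6 C.
Gauss's law: E·4πr² = Q_enc/ε₀.
E = |Q_enc|/(4πε₀r²) = (1.666×10^-6)/(4π·8.85×10^-12·(0.137)²) = 7.98×10^5 N/C.

7.98e5 N/C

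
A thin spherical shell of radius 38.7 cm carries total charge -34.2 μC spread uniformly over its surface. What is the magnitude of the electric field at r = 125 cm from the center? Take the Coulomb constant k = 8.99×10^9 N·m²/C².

Use a concentric Gaussian sphere at r = 125 cm (r > 38.7 cm).
The entire shell is enclosed: Q_enc = -3.42e-5 C.
By Gauss's law, ∮E·dA = E·4πr² = Q_enc/ε₀.
E = k|Q_enc|/r² = (8.99×10^9)(3.42e-5)/(1.25)² = 1.97×10^5 N/C.

|E| ≈ 1.97×10^5 V/m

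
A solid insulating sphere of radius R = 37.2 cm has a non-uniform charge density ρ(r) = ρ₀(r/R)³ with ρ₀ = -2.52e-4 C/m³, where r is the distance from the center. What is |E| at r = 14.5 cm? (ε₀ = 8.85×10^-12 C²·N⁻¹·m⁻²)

Symmetry ⇒ E = E(r) r̂. Gaussian sphere of radius r = 14.5 cm (r < R).
Integrate the density: Q_enc = 4π ∫₀^r ρ₀(r'/R)^3 r'² dr' = 4πρ₀ r^6/(6·R³) = -9.529×10^-8 C.
Applying ∮E·dA = Q_enc/ε₀ with Φ = E(4πr²):
E = |Q_enc|/(4πε₀r²) = (9.529×10^-8)/(4π·8.85×10^-12·(0.145)²) = 4.08×10^4 N/C.

E = 4.08×10^4 N/C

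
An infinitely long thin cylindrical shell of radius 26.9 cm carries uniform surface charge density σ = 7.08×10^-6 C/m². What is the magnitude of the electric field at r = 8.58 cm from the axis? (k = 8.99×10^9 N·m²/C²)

E = 0

Take a coaxial cylindrical Gaussian surface of radius r = 8.58 cm and length L (r < 26.9 cm, inside the shell).
All the surface charge lies outside this cylinder: Q_enc = 0, hence E = 0.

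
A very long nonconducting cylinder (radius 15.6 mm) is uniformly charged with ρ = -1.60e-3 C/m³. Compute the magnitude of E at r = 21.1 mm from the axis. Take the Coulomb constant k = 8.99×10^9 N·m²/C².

E = 1.04×10^6 N/C

Choose a coaxial cylinder of radius r = 21.1 mm (arbitrary length L) as the Gaussian surface (r > 15.6 mm, full cross-section enclosed).
λ_enc = ρ·πR² = (-1.60×10^-3)π(0.0156)² = -1.223×10^-6 C/m.
By Gauss's law (flux through the curved wall only), E·2πrL = λ_enc L/ε₀.
E = 2k|λ_enc|/r = 2(8.99×10^9)(1.223×10^-6)/(0.0211) = 1.04e6 N/C.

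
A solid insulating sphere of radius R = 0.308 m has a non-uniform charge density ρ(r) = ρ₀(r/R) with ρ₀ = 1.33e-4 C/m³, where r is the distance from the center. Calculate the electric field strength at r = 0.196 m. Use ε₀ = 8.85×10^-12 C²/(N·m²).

Symmetry ⇒ E = E(r) r̂. Gaussian sphere of radius r = 0.196 m (r < R).
Integrate the density: Q_enc = 4π ∫₀^r ρ₀(r'/R)^1 r'² dr' = 4πρ₀ r^4/(4·R) = 2.002×10^-6 C.
Since E is radial and uniform over the Gaussian sphere, Φ = E·4πr² = Q_enc/ε₀.
E = |Q_enc|/(4πε₀r²) = (2.002×10^-6)/(4π·8.85×10^-12·(0.196)²) = 4.69×10^5 N/C.

|E| ≈ 4.69×10^5 N/C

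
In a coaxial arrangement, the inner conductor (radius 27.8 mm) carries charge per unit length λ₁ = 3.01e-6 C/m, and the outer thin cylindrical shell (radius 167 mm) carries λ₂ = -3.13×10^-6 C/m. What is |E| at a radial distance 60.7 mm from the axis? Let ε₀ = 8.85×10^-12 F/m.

By cylindrical symmetry E is radial; use a coaxial Gaussian cylinder of radius 60.7 mm and length L (between the conductors, 27.8 mm < r < 167 mm).
The shell at 167 mm lies outside the Gaussian surface, so λ_enc = λ₁ = 3.01e-6 C/m.
Gauss's law: E·2πrL = λ_enc L/ε₀.
E = |λ_enc|/(2πε₀r) = (3.01×10^-6)/(2π·8.85×10^-12·0.0607) = 8.92e5 N/C.

E = 8.92×10^5 N/C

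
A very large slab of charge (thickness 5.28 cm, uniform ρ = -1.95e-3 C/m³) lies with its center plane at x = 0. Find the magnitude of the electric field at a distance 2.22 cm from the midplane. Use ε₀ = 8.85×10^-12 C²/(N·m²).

By symmetry E is perpendicular to the slab. A Gaussian pillbox from −2.22 cm to +2.22 cm (face area A) lies entirely within the slab.
Q_enc = ρ·(2x)·A and flux = 2EA, so 2EA = 2ρxA/ε₀ ⇒ E = |ρ|x/ε₀.
E = (1.95×10^-3)(0.0222)/(8.85×10^-12) = 4.89e6 N/C.

|E| = 4.89e6 N/C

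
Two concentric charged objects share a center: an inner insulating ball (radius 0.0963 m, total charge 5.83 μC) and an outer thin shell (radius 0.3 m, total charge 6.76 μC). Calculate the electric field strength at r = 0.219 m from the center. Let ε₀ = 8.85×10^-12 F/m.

Use a concentric Gaussian sphere at r = 0.219 m (between the bodies, 0.0963 m < r < 0.3 m).
The shell at 0.3 m lies outside the Gaussian surface, so Q_enc = 5.83 μC = 5.83e-6 C.
Applying ∮E·dA = Q_enc/ε₀ with Φ = E(4πr²):
E = |Q_enc|/(4πε₀r²) = (5.83×10^-6)/(4π·8.85×10^-12·(0.219)²) = 1.09e6 N/C.

1.09×10^6 N/C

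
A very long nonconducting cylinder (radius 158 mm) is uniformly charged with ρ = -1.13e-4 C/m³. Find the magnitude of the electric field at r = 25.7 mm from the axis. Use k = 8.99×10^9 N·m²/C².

|E| = 1.64e5 V/m

Take a coaxial cylindrical Gaussian surface of radius r = 25.7 mm and length L (r < R).
Charge inside radius r per length L is ρ·πr²·L, so λ_enc = ρπr² = -2.345e-7 C/m.
Gauss's law: E·2πrL = λ_enc L/ε₀.
E = 2k|λ_enc|/r = 2(8.99×10^9)(2.345×10^-7)/(0.0257) = 1.64×10^5 N/C.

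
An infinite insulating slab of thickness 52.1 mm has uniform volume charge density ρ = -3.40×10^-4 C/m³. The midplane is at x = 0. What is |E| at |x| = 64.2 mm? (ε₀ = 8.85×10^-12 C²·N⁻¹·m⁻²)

|E| ≈ 1.00e6 N/C

The point |x| = 64.2 mm lies outside the slab (half-thickness 0.02605 m). A symmetric pillbox spanning the full slab encloses Q_enc = ρ·d·A.
Flux = 2EA ⇒ E = |ρ|d/(2ε₀), independent of distance outside.
E = (3.40e-4)(0.0521)/(2·8.85×10^-12) = 1.00e6 N/C.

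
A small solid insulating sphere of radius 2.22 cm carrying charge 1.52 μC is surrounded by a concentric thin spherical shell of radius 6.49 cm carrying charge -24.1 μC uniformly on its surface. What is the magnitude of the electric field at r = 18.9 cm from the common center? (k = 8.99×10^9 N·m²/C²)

Use a concentric Gaussian sphere at r = 18.9 cm (r > 6.49 cm, enclosing both).
Q_enc = (1.52 μC) + (-24.1 μC) = -2.258×10^-5 C.
Since E is radial and uniform over the Gaussian sphere, Φ = E·4πr² = Q_enc/ε₀.
E = k|Q_enc|/r² = (8.99×10^9)(2.258×10^-5)/(0.189)² = 5.68×10^6 N/C.

|E| = 5.68e6 N/C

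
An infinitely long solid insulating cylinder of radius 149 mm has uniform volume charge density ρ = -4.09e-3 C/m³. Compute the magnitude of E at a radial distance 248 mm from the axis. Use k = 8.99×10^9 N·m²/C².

2.07×10^7 V/m

By cylindrical symmetry E is radial; use a coaxial Gaussian cylinder of radius 248 mm and length L (r > 149 mm, full cross-section enclosed).
λ_enc = ρ·πR² = (-4.09×10^-3)π(0.149)² = -2.853×10^-4 C/m.
Applying ∮E·dA = Q_enc/ε₀ with the end caps contributing no flux:
E = 2k|λ_enc|/r = 2(8.99×10^9)(2.853×10^-4)/(0.248) = 2.07×10^7 N/C.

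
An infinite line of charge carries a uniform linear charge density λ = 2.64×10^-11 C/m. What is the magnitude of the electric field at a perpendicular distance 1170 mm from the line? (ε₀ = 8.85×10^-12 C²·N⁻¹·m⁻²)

Choose a coaxial cylinder of radius r = 1170 mm (arbitrary length L) as the Gaussian surface.
Q_enc = λL, so λ_enc = 2.64e-11 C/m.
Since E is radial and uniform over the curved surface, Φ = E·2πrL = Q_enc/ε₀ = λ_enc L/ε₀.
E = |λ_enc|/(2πε₀r) = (2.64×10^-11)/(2π·8.85×10^-12·1.17) = 0.406 N/C.

|E| = 0.406 N/C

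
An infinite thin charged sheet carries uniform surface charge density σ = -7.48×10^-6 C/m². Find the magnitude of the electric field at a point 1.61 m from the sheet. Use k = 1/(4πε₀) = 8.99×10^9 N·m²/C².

Choose a cylindrical pillbox piercing the sheet, end faces (area A) parallel to it.
Flux Φ = 2EA and Q_enc = σA, so 2EA = σA/ε₀ ⇒ E = |σ|/(2ε₀), independent of distance.
E = 2πk|σ| = 2π(8.99×10^9)(7.48e-6) = 4.23×10^5 N/C.

4.23e5 N/C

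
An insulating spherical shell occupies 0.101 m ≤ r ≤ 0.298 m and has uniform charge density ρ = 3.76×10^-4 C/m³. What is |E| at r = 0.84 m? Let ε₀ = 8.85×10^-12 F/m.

Symmetry ⇒ E = E(r) r̂. Gaussian sphere of radius r = 0.84 m (r > 0.298 m, enclosing the whole shell).
Q_enc = ρ·(4π/3)(b³ − a³) = (3.76e-4)·(4π/3)·((0.298)³ − (0.101)³) = 4.006e-5 C.
By Gauss's law, ∮E·dA = E·4πr² = Q_enc/ε₀.
E = |Q_enc|/(4πε₀r²) = (4.006e-5)/(4π·8.85×10^-12·(0.84)²) = 5.10e5 N/C.

|E| = 5.10×10^5 N/C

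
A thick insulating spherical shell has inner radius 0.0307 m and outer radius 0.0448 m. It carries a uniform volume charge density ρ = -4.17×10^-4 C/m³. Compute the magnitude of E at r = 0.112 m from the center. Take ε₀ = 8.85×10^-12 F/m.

Symmetry ⇒ E = E(r) r̂. Gaussian sphere of radius r = 0.112 m (r > 0.0448 m, enclosing the whole shell).
Q_enc = ρ·(4π/3)(b³ − a³) = (-4.17×10^-4)·(4π/3)·((0.0448)³ − (0.0307)³) = -1.065×10^-7 C.
Applying ∮E·dA = Q_enc/ε₀ with Φ = E(4πr²):
E = |Q_enc|/(4πε₀r²) = (1.065×10^-7)/(4π·8.85×10^-12·(0.112)²) = 7.64×10^4 N/C.

|E| = 7.64×10^4 V/m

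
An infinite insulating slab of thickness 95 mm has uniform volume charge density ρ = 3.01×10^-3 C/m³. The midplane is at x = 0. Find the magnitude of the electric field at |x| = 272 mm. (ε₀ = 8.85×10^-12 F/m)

The point |x| = 272 mm lies outside the slab (half-thickness 0.0475 m). A symmetric pillbox spanning the full slab encloses Q_enc = ρ·d·A.
Flux = 2EA ⇒ E = |ρ|d/(2ε₀), independent of distance outside.
E = (3.01×10^-3)(0.095)/(2·8.85×10^-12) = 1.62e7 N/C.

1.62e7 N/C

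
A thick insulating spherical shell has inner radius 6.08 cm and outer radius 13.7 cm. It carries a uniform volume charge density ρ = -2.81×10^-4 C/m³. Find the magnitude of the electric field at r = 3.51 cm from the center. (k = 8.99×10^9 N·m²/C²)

By spherical symmetry E is radial; choose a Gaussian sphere of radius r = 3.51 cm (r < 6.08 cm, inside the empty cavity).
No charge is enclosed, so by Gauss's law E·4πr² = 0 ⇒ E = 0.

|E| = 0 N/C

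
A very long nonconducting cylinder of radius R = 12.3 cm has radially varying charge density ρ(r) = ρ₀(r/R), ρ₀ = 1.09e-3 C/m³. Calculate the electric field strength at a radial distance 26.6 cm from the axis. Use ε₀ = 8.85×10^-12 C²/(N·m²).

Coaxial Gaussian cylinder, radius r = 26.6 cm, length L (r > R, full charge per length enclosed).
λ_enc = 2π ∫₀^R ρ₀(r'/R)^1 r' dr' = 2πρ₀R²/3 = 3.454×10^-5 C/m.
Gauss's law: E·2πrL = λ_enc L/ε₀.
E = |λ_enc|/(2πε₀r) = (3.454×10^-5)/(2π·8.85×10^-12·0.266) = 2.34×10^6 N/C.

|E| = 2.34×10^6 V/m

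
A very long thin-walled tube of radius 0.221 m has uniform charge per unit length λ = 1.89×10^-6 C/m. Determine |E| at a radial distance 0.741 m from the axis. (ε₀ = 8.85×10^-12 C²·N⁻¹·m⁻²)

Coaxial Gaussian cylinder, radius r = 0.741 m, length L (r > 0.221 m).
The full line charge is enclosed: λ_enc = 1.89×10^-6 C/m.
Gauss's law: E·2πrL = λ_enc L/ε₀.
E = |λ_enc|/(2πε₀r) = (1.89×10^-6)/(2π·8.85×10^-12·0.741) = 4.59×10^4 N/C.

|E| = 4.59×10^4 N/C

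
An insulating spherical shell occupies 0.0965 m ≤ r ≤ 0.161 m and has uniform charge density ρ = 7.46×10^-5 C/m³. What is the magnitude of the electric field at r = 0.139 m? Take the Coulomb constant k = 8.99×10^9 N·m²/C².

Symmetry ⇒ E = E(r) r̂. Gaussian sphere of radius r = 0.139 m (within the shell material, 0.0965 m < r < 0.161 m).
Enclosed charge is the volume from a to r: Q_enc = (4π/3)ρ(r³ − a³) = 5.584×10^-7 C.
Applying ∮E·dA = Q_enc/ε₀ with Φ = E(4πr²):
E = k|Q_enc|/r² = (8.99×10^9)(5.584×10^-7)/(0.139)² = 2.60×10^5 N/C.

|E| = 2.60e5 V/m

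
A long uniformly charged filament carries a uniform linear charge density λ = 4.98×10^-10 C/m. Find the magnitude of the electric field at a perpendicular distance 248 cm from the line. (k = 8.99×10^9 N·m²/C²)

Take a coaxial cylindrical Gaussian surface of radius r = 248 cm and length L.
Q_enc = λL, so λ_enc = 4.98×10^-10 C/m.
Since E is radial and uniform over the curved surface, Φ = E·2πrL = Q_enc/ε₀ = λ_enc L/ε₀.
E = 2k|λ_enc|/r = 2(8.99×10^9)(4.98e-10)/(2.48) = 3.61 N/C.

|E| ≈ 3.61 N/C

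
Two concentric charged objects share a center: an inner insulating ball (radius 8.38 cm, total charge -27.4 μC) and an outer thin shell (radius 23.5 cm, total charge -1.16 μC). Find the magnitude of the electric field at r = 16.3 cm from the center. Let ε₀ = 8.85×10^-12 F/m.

By spherical symmetry E is radial; choose a Gaussian sphere of radius r = 16.3 cm (between the bodies, 8.38 cm < r < 23.5 cm).
Only the inner charge is enclosed; the outer shell contributes nothing inside itself. Q_enc = -27.4 μC = -2.74×10^-5 C.
By Gauss's law, ∮E·dA = E·4πr² = Q_enc/ε₀.
E = |Q_enc|/(4πε₀r²) = (2.74e-5)/(4π·8.85×10^-12·(0.163)²) = 9.27×10^6 N/C.

9.27×10^6 V/m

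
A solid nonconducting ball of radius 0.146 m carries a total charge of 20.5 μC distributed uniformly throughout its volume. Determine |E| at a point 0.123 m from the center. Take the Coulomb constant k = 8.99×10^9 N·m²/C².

By spherical symmetry E is radial; choose a Gaussian sphere of radius r = 0.123 m (r < R).
For a uniform sphere the enclosed fraction is (r/R)³, so Q_enc = (20.5 μC)(0.123/0.146)³ = 1.226e-5 C.
Since E is radial and uniform over the Gaussian sphere, Φ = E·4πr² = Q_enc/ε₀.
E = k|Q_enc|/r² = (8.99×10^9)(1.226e-5)/(0.123)² = 7.28×10^6 N/C.

|E| = 7.28×10^6 N/C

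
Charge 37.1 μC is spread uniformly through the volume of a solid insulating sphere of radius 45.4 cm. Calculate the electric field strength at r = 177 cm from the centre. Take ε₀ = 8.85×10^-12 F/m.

|E| ≈ 1.06×10^5 N/C

Use a concentric Gaussian sphere at r = 177 cm (r > R, so the entire charge is enclosed).
Q_enc = 37.1 μC = 3.71e-5 C.
By Gauss's law, ∮E·dA = E·4πr² = Q_enc/ε₀.
E = |Q_enc|/(4πε₀r²) = (3.71×10^-5)/(4π·8.85×10^-12·(1.77)²) = 1.06×10^5 N/C.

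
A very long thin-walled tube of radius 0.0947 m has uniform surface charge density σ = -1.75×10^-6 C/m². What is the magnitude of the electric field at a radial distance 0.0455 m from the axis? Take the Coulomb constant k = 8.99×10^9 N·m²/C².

Coaxial Gaussian cylinder, radius r = 0.0455 m, length L (r < 0.0947 m, inside the shell).
All the surface charge lies outside this cylinder: Q_enc = 0, hence E = 0.

|E| = 0 V/m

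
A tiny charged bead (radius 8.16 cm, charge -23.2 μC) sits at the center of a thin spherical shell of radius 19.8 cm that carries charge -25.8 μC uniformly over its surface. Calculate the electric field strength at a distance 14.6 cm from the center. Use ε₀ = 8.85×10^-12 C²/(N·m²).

|E| = 9.79×10^6 N/C

Take a concentric spherical Gaussian surface of radius r = 14.6 cm (between the bodies, 8.16 cm < r < 19.8 cm).
The shell at 19.8 cm lies outside the Gaussian surface, so Q_enc = -23.2 μC = -2.32e-5 C.
Gauss's law: E·4πr² = Q_enc/ε₀.
E = |Q_enc|/(4πε₀r²) = (2.32×10^-5)/(4π·8.85×10^-12·(0.146)²) = 9.79×10^6 N/C.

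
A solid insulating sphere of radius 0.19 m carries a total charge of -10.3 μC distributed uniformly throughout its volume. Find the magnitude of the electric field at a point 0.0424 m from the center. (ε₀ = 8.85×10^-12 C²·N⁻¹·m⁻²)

5.73×10^5 N/C

Use a concentric Gaussian sphere at r = 0.0424 m (r < R).
Only the charge within r is enclosed: Q_enc = Q·(r/R)³ = (-10.3 μC)·(0.0424 m/0.19 m)³ = -1.145×10^-7 C.
Applying ∮E·dA = Q_enc/ε₀ with Φ = E(4πr²):
E = |Q_enc|/(4πε₀r²) = (1.145e-7)/(4π·8.85×10^-12·(0.0424)²) = 5.73×10^5 N/C.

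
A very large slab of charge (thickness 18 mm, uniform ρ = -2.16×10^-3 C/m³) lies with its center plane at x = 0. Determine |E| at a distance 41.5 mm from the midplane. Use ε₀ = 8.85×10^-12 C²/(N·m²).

The point |x| = 41.5 mm lies outside the slab (half-thickness 0.009 m). A symmetric pillbox spanning the full slab encloses Q_enc = ρ·d·A.
Flux = 2EA ⇒ E = |ρ|d/(2ε₀), independent of distance outside.
E = (2.16×10^-3)(0.018)/(2·8.85×10^-12) = 2.20×10^6 N/C.

|E| = 2.20×10^6 V/m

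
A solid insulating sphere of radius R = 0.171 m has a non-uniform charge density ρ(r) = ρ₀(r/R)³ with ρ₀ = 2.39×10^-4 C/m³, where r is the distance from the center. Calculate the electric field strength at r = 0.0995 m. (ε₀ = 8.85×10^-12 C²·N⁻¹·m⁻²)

|E| = 8.82×10^4 V/m

By spherical symmetry E is radial; choose a Gaussian sphere of radius r = 0.0995 m (r < R).
Q_enc = ∫₀^r ρ(r')·4πr'² dr' = (4πρ₀/R³) ∫₀^r r'^5 dr' = 4πρ₀ r^6/(6·R³) = 9.714×10^-8 C.
Since E is radial and uniform over the Gaussian sphere, Φ = E·4πr² = Q_enc/ε₀.
E = |Q_enc|/(4πε₀r²) = (9.714e-8)/(4π·8.85×10^-12·(0.0995)²) = 8.82×10^4 N/C.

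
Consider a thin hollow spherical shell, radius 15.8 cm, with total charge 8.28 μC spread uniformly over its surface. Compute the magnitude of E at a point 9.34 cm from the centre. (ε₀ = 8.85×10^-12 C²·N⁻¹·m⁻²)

Use a concentric Gaussian sphere at r = 9.34 cm (inside the shell, r < 15.8 cm).
All the charge is outside the Gaussian surface: Q_enc = 0, hence E = 0 everywhere inside the shell.

E = 0 (no enclosed charge)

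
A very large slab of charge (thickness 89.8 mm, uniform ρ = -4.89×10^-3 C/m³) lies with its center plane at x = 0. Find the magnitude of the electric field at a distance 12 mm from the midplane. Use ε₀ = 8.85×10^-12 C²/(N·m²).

By symmetry E is perpendicular to the slab. A Gaussian pillbox from −12 mm to +12 mm (face area A) lies entirely within the slab.
Q_enc = ρ·(2x)·A and flux = 2EA, so 2EA = 2ρxA/ε₀ ⇒ E = |ρ|x/ε₀.
E = (4.89×10^-3)(0.012)/(8.85×10^-12) = 6.63×10^6 N/C.

6.63×10^6 N/C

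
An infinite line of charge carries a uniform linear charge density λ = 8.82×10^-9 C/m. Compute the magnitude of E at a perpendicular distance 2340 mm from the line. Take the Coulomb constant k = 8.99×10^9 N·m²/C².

67.8 N/C

By cylindrical symmetry E is radial; use a coaxial Gaussian cylinder of radius 2340 mm and length L.
Q_enc = λL, so λ_enc = 8.82e-9 C/m.
Since E is radial and uniform over the curved surface, Φ = E·2πrL = Q_enc/ε₀ = λ_enc L/ε₀.
E = 2k|λ_enc|/r = 2(8.99×10^9)(8.82×10^-9)/(2.34) = 67.8 N/C.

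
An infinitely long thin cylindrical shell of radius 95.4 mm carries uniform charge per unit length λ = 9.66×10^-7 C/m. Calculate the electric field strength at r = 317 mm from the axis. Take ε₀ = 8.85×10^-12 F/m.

5.48e4 N/C

Take a coaxial cylindrical Gaussian surface of radius r = 317 mm and length L (r > 95.4 mm).
The full line charge is enclosed: λ_enc = 9.66e-7 C/m.
Applying ∮E·dA = Q_enc/ε₀ with the end caps contributing no flux:
E = |λ_enc|/(2πε₀r) = (9.66e-7)/(2π·8.85×10^-12·0.317) = 5.48×10^4 N/C.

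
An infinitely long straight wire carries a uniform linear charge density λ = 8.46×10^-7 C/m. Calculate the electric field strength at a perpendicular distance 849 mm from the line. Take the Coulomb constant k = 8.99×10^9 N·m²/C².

Coaxial Gaussian cylinder, radius r = 849 mm, length L.
Q_enc = λL, so λ_enc = 8.46×10^-7 C/m.
By Gauss's law (flux through the curved wall only), E·2πrL = λ_enc L/ε₀.
E = 2k|λ_enc|/r = 2(8.99×10^9)(8.46×10^-7)/(0.849) = 1.79e4 N/C.

|E| ≈ 1.79×10^4 N/C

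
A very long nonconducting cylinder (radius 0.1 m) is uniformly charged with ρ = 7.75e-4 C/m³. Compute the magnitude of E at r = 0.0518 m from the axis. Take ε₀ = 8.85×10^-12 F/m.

E = 2.27×10^6 V/m

By cylindrical symmetry E is radial; use a coaxial Gaussian cylinder of radius 0.0518 m and length L (r < R).
Enclosed charge per unit length: λ_enc = ρ·πr² = (7.75×10^-4)π(0.0518)² = 6.533×10^-6 C/m.
Since E is radial and uniform over the curved surface, Φ = E·2πrL = Q_enc/ε₀ = λ_enc L/ε₀.
E = |λ_enc|/(2πε₀r) = (6.533×10^-6)/(2π·8.85×10^-12·0.0518) = 2.27e6 N/C.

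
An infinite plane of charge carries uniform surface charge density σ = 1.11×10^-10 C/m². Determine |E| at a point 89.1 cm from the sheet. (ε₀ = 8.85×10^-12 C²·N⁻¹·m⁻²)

E ≈ 6.27 N/C

By planar symmetry E is perpendicular to the sheet and uniform; use a Gaussian pillbox with flat faces of area A on each side of the sheet.
Flux Φ = 2EA and Q_enc = σA, so 2EA = σA/ε₀ ⇒ E = |σ|/(2ε₀), independent of distance.
E = |σ|/(2ε₀) = (1.11×10^-10)/(2·8.85×10^-12) = 6.27 N/C.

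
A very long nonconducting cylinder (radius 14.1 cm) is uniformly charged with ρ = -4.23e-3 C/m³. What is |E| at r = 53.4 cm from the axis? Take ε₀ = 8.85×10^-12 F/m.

Choose a coaxial cylinder of radius r = 53.4 cm (arbitrary length L) as the Gaussian surface (r > 14.1 cm, full cross-section enclosed).
λ_enc = ρ·πR² = (-4.23e-3)π(0.141)² = -2.642×10^-4 C/m.
Since E is radial and uniform over the curved surface, Φ = E·2πrL = Q_enc/ε₀ = λ_enc L/ε₀.
E = |λ_enc|/(2πε₀r) = (2.642e-4)/(2π·8.85×10^-12·0.534) = 8.90×10^6 N/C.

8.90×10^6 N/C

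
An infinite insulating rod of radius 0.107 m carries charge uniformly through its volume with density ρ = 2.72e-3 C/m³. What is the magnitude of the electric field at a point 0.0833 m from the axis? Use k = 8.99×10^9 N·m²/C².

1.28×10^7 V/m

Coaxial Gaussian cylinder, radius r = 0.0833 m, length L (r < R).
Charge inside radius r per length L is ρ·πr²·L, so λ_enc = ρπr² = 5.929×10^-5 C/m.
By Gauss's law (flux through the curved wall only), E·2πrL = λ_enc L/ε₀.
E = 2k|λ_enc|/r = 2(8.99×10^9)(5.929×10^-5)/(0.0833) = 1.28e7 N/C.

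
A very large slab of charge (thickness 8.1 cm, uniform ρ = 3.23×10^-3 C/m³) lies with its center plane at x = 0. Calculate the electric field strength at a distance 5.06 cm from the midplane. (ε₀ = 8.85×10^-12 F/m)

|E| = 1.48e7 V/m

The point |x| = 5.06 cm lies outside the slab (half-thickness 0.0405 m). A symmetric pillbox spanning the full slab encloses Q_enc = ρ·d·A.
Flux = 2EA ⇒ E = |ρ|d/(2ε₀), independent of distance outside.
E = (3.23e-3)(0.081)/(2·8.85×10^-12) = 1.48e7 N/C.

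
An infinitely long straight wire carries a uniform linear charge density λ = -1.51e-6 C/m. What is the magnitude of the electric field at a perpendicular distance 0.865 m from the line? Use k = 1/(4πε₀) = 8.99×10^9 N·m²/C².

|E| = 3.14×10^4 N/C

Choose a coaxial cylinder of radius r = 0.865 m (arbitrary length L) as the Gaussian surface.
Q_enc = λL, so λ_enc = -1.51×10^-6 C/m.
Gauss's law: E·2πrL = λ_enc L/ε₀.
E = 2k|λ_enc|/r = 2(8.99×10^9)(1.51×10^-6)/(0.865) = 3.14×10^4 N/C.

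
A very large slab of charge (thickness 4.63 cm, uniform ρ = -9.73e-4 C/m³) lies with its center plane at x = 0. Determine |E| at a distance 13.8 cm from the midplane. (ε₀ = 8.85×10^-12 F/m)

The point |x| = 13.8 cm lies outside the slab (half-thickness 0.02315 m). A symmetric pillbox spanning the full slab encloses Q_enc = ρ·d·A.
Flux = 2EA ⇒ E = |ρ|d/(2ε₀), independent of distance outside.
E = (9.73×10^-4)(0.0463)/(2·8.85×10^-12) = 2.55×10^6 N/C.

|E| = 2.55e6 N/C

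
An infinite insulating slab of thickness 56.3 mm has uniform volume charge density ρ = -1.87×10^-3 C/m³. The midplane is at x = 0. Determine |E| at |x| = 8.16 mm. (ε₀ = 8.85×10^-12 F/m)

E = 1.72×10^6 N/C

By symmetry E is perpendicular to the slab. A Gaussian pillbox from −8.16 mm to +8.16 mm (face area A) lies entirely within the slab.
Q_enc = ρ·(2x)·A and flux = 2EA, so 2EA = 2ρxA/ε₀ ⇒ E = |ρ|x/ε₀.
E = (1.87e-3)(0.00816)/(8.85×10^-12) = 1.72×10^6 N/C.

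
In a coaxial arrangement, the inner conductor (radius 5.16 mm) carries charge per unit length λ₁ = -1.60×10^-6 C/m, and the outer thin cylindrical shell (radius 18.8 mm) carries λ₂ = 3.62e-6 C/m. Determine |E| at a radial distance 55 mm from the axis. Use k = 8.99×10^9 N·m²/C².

6.60×10^5 N/C

Coaxial Gaussian cylinder, radius r = 55 mm, length L (r > 18.8 mm, enclosing both).
λ_enc = λ₁ + λ₂ = (-1.60e-6) + (3.62e-6) = 2.02e-6 C/m.
Gauss's law: E·2πrL = λ_enc L/ε₀.
E = 2k|λ_enc|/r = 2(8.99×10^9)(2.02e-6)/(0.055) = 6.60×10^5 N/C.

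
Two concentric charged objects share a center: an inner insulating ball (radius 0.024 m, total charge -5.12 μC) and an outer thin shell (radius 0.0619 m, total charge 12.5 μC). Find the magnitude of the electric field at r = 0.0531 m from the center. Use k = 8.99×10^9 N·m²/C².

|E| ≈ 1.63e7 V/m

Symmetry ⇒ E = E(r) r̂. Gaussian sphere of radius r = 0.0531 m (between the bodies, 0.024 m < r < 0.0619 m).
Only the inner charge is enclosed; the outer shell contributes nothing inside itself. Q_enc = -5.12 μC = -5.12×10^-6 C.
Since E is radial and uniform over the Gaussian sphere, Φ = E·4πr² = Q_enc/ε₀.
E = k|Q_enc|/r² = (8.99×10^9)(5.12×10^-6)/(0.0531)² = 1.63e7 N/C.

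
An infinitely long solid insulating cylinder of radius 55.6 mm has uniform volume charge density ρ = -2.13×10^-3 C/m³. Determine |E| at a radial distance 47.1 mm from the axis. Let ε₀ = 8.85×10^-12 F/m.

By cylindrical symmetry E is radial; use a coaxial Gaussian cylinder of radius 47.1 mm and length L (r < R).
Enclosed charge per unit length: λ_enc = ρ·πr² = (-2.13×10^-3)π(0.0471)² = -1.484×10^-5 C/m.
Gauss's law: E·2πrL = λ_enc L/ε₀.
E = |λ_enc|/(2πε₀r) = (1.484×10^-5)/(2π·8.85×10^-12·0.0471) = 5.67e6 N/C.

E = 5.67×10^6 N/C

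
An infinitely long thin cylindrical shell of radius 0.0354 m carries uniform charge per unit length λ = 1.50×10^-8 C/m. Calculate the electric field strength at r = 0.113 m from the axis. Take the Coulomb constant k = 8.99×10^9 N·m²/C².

By cylindrical symmetry E is radial; use a coaxial Gaussian cylinder of radius 0.113 m and length L (r > 0.0354 m).
The full line charge is enclosed: λ_enc = 1.50×10^-8 C/m.
Gauss's law: E·2πrL = λ_enc L/ε₀.
E = 2k|λ_enc|/r = 2(8.99×10^9)(1.50×10^-8)/(0.113) = 2.39×10^3 N/C.

E ≈ 2.39×10^3 V/m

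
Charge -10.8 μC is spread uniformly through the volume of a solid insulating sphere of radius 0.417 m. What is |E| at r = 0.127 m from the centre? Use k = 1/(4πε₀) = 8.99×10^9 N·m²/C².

Symmetry ⇒ E = E(r) r̂. Gaussian sphere of radius r = 0.127 m (r < R).
For a uniform sphere the enclosed fraction is (r/R)³, so Q_enc = (-10.8 μC)(0.127/0.417)³ = -3.051×10^-7 C.
Applying ∮E·dA = Q_enc/ε₀ with Φ = E(4πr²):
E = k|Q_enc|/r² = (8.99×10^9)(3.051e-7)/(0.127)² = 1.70×10^5 N/C.

E ≈ 1.70e5 N/C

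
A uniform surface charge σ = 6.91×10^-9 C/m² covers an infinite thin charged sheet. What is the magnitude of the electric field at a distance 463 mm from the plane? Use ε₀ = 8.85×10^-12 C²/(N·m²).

|E| = 390 N/C

By planar symmetry E is perpendicular to the sheet and uniform; use a Gaussian pillbox with flat faces of area A on each side of the sheet.
Only the two end caps contribute flux: Φ = 2EA. With Q_enc = σA, Gauss's law gives E = |σ|/(2ε₀).
E = |σ|/(2ε₀) = (6.91×10^-9)/(2·8.85×10^-12) = 390 N/C.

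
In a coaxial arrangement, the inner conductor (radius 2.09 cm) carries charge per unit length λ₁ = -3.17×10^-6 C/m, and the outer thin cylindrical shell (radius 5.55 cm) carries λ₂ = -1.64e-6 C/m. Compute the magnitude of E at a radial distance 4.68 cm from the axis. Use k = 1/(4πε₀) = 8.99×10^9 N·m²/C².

Take a coaxial cylindrical Gaussian surface of radius r = 4.68 cm and length L (between the conductors, 2.09 cm < r < 5.55 cm).
The shell at 5.55 cm lies outside the Gaussian surface, so λ_enc = λ₁ = -3.17×10^-6 C/m.
Gauss's law: E·2πrL = λ_enc L/ε₀.
E = 2k|λ_enc|/r = 2(8.99×10^9)(3.17×10^-6)/(0.0468) = 1.22×10^6 N/C.

|E| = 1.22×10^6 V/m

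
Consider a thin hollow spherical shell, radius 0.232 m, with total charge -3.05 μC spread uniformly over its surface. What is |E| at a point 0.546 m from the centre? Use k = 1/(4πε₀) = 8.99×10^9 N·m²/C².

By spherical symmetry E is radial; choose a Gaussian sphere of radius r = 0.546 m (r > 0.232 m).
The entire shell is enclosed: Q_enc = -3.05e-6 C.
Applying ∮E·dA = Q_enc/ε₀ with Φ = E(4πr²):
E = k|Q_enc|/r² = (8.99×10^9)(3.05×10^-6)/(0.546)² = 9.20×10^4 N/C.

E = 9.20×10^4 N/C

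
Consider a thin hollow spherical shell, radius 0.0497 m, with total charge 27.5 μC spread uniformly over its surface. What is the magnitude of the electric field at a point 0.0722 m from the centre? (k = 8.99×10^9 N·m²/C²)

|E| ≈ 4.74e7 N/C

Symmetry ⇒ E = E(r) r̂. Gaussian sphere of radius r = 0.0722 m (r > 0.0497 m).
The entire shell is enclosed: Q_enc = 2.75e-5 C.
Since E is radial and uniform over the Gaussian sphere, Φ = E·4πr² = Q_enc/ε₀.
E = k|Q_enc|/r² = (8.99×10^9)(2.75e-5)/(0.0722)² = 4.74e7 N/C.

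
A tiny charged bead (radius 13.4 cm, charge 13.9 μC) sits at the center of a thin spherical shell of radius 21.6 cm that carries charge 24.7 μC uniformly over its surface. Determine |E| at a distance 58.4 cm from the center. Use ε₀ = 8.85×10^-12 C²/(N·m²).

|E| ≈ 1.02e6 N/C

Take a concentric spherical Gaussian surface of radius r = 58.4 cm (r > 21.6 cm, enclosing both).
Q_enc = (13.9 μC) + (24.7 μC) = 3.86×10^-5 C.
Since E is radial and uniform over the Gaussian sphere, Φ = E·4πr² = Q_enc/ε₀.
E = |Q_enc|/(4πε₀r²) = (3.86e-5)/(4π·8.85×10^-12·(0.584)²) = 1.02×10^6 N/C.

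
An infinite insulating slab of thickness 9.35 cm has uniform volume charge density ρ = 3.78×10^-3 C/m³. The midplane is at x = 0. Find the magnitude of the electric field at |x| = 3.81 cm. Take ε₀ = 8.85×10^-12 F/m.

E ≈ 1.63×10^7 N/C

By symmetry E is perpendicular to the slab. A Gaussian pillbox from −3.81 cm to +3.81 cm (face area A) lies entirely within the slab.
Q_enc = ρ·(2x)·A and flux = 2EA, so 2EA = 2ρxA/ε₀ ⇒ E = |ρ|x/ε₀.
E = (3.78×10^-3)(0.0381)/(8.85×10^-12) = 1.63×10^7 N/C.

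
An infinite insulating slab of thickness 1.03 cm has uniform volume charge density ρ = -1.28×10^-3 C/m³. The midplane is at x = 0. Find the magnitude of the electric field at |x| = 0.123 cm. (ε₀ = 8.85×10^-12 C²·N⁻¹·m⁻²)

E ≈ 1.78×10^5 N/C

By symmetry E is perpendicular to the slab. A Gaussian pillbox from −0.123 cm to +0.123 cm (face area A) lies entirely within the slab.
Q_enc = ρ·(2x)·A and flux = 2EA, so 2EA = 2ρxA/ε₀ ⇒ E = |ρ|x/ε₀.
E = (1.28×10^-3)(0.00123)/(8.85×10^-12) = 1.78×10^5 N/C.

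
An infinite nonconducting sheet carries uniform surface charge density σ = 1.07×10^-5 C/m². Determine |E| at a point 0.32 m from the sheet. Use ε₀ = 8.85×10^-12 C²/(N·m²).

E = 6.05×10^5 V/m

By planar symmetry E is perpendicular to the sheet and uniform; use a Gaussian pillbox with flat faces of area A on each side of the sheet.
Only the two end caps contribute flux: Φ = 2EA. With Q_enc = σA, Gauss's law gives E = |σ|/(2ε₀).
E = |σ|/(2ε₀) = (1.07e-5)/(2·8.85×10^-12) = 6.05e5 N/C.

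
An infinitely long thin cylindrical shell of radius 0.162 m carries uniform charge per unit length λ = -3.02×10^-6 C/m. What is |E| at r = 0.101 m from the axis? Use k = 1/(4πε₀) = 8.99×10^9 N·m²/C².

E = 0 (no enclosed charge)

By cylindrical symmetry E is radial; use a coaxial Gaussian cylinder of radius 0.101 m and length L (r < 0.162 m, inside the shell).
No charge is enclosed, so Gauss's law gives E·2πrL = 0 ⇒ E = 0.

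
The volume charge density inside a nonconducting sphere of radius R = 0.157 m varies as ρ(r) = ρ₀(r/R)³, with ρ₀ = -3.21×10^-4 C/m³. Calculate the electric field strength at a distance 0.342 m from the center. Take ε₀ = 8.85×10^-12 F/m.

2.00e5 N/C

Symmetry ⇒ E = E(r) r̂. Gaussian sphere of radius r = 0.342 m (r > R, all charge enclosed).
Q_enc = 4π ∫₀^R ρ₀(r'/R)^3 r'² dr' = 4πρ₀R³/6 = -2.602×10^-6 C.
Since E is radial and uniform over the Gaussian sphere, Φ = E·4πr² = Q_enc/ε₀.
E = |Q_enc|/(4πε₀r²) = (2.602e-6)/(4π·8.85×10^-12·(0.342)²) = 2.00e5 N/C.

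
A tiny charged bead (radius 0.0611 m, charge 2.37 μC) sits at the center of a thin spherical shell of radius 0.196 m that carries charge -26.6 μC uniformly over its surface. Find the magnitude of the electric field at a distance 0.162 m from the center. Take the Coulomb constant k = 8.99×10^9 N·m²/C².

|E| ≈ 8.12×10^5 N/C

Use a concentric Gaussian sphere at r = 0.162 m (between the bodies, 0.0611 m < r < 0.196 m).
The shell at 0.196 m lies outside the Gaussian surface, so Q_enc = 2.37 μC = 2.37×10^-6 C.
By Gauss's law, ∮E·dA = E·4πr² = Q_enc/ε₀.
E = k|Q_enc|/r² = (8.99×10^9)(2.37×10^-6)/(0.162)² = 8.12×10^5 N/C.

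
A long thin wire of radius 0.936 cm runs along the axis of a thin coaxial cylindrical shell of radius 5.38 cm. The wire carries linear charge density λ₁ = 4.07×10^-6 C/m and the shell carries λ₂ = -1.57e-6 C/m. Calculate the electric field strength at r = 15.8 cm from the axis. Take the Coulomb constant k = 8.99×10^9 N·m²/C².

By cylindrical symmetry E is radial; use a coaxial Gaussian cylinder of radius 15.8 cm and length L (r > 5.38 cm, enclosing both).
λ_enc = λ₁ + λ₂ = (4.07×10^-6) + (-1.57×10^-6) = 2.50×10^-6 C/m.
Applying ∮E·dA = Q_enc/ε₀ with the end caps contributing no flux:
E = 2k|λ_enc|/r = 2(8.99×10^9)(2.50×10^-6)/(0.158) = 2.84×10^5 N/C.

E ≈ 2.84×10^5 N/C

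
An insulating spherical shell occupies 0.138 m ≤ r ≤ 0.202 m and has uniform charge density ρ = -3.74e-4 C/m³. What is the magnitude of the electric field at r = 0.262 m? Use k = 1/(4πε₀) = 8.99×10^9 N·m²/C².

Use a concentric Gaussian sphere at r = 0.262 m (r > 0.202 m, enclosing the whole shell).
Q_enc = ρ·(4π/3)(b³ − a³) = (-3.74e-4)·(4π/3)·((0.202)³ − (0.138)³) = -8.795×10^-6 C.
Since E is radial and uniform over the Gaussian sphere, Φ = E·4πr² = Q_enc/ε₀.
E = k|Q_enc|/r² = (8.99×10^9)(8.795×10^-6)/(0.262)² = 1.15e6 N/C.

|E| = 1.15×10^6 V/m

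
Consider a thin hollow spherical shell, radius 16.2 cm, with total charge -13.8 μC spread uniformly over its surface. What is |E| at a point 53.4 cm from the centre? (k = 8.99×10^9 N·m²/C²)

Symmetry ⇒ E = E(r) r̂. Gaussian sphere of radius r = 53.4 cm (r > 16.2 cm).
The entire shell is enclosed: Q_enc = -1.38e-5 C.
Gauss's law: E·4πr² = Q_enc/ε₀.
E = k|Q_enc|/r² = (8.99×10^9)(1.38×10^-5)/(0.534)² = 4.35×10^5 N/C.

4.35e5 V/m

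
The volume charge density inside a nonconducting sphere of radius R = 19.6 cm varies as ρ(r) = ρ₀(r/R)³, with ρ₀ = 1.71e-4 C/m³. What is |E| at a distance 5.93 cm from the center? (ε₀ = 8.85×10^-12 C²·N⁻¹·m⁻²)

E ≈ 5.29×10^3 N/C

Symmetry ⇒ E = E(r) r̂. Gaussian sphere of radius r = 5.93 cm (r < R).
Integrate the density: Q_enc = 4π ∫₀^r ρ₀(r'/R)^3 r'² dr' = 4πρ₀ r^6/(6·R³) = 2.068×10^-9 C.
By Gauss's law, ∮E·dA = E·4πr² = Q_enc/ε₀.
E = |Q_enc|/(4πε₀r²) = (2.068e-9)/(4π·8.85×10^-12·(0.0593)²) = 5.29e3 N/C.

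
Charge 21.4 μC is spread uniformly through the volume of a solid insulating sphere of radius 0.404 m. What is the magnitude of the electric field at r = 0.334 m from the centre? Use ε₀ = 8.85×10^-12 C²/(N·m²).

Take a concentric spherical Gaussian surface of radius r = 0.334 m (r < R).
For a uniform sphere the enclosed fraction is (r/R)³, so Q_enc = (21.4 μC)(0.334/0.404)³ = 1.209×10^-5 C.
Applying ∮E·dA = Q_enc/ε₀ with Φ = E(4πr²):
E = |Q_enc|/(4πε₀r²) = (1.209e-5)/(4π·8.85×10^-12·(0.334)²) = 9.75×10^5 N/C.

|E| ≈ 9.75e5 N/C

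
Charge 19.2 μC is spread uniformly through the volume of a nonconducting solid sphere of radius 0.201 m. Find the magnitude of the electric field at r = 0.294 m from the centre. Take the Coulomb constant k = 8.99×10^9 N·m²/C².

|E| = 2.00×10^6 N/C

Use a concentric Gaussian sphere at r = 0.294 m (r > R, so the entire charge is enclosed).
Q_enc = 19.2 μC = 1.92×10^-5 C.
Since E is radial and uniform over the Gaussian sphere, Φ = E·4πr² = Q_enc/ε₀.
E = k|Q_enc|/r² = (8.99×10^9)(1.92×10^-5)/(0.294)² = 2.00×10^6 N/C.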